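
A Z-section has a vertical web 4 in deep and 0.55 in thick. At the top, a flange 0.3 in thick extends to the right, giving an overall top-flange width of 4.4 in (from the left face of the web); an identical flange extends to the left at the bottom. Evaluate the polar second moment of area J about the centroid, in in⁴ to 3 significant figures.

Break the section into simple shapes (no overlaps), measuring from the bottom-left corner of the bounding box.
Web: 0.55 × 4, A = 2.2 in², y = 2 in, Ī = 2.9333 in⁴.
Top flange (beyond web): 3.85 × 0.3, A = 1.155 in², y = 3.85 in, Ī = 0.0086625 in⁴.
Bottom flange (beyond web): 3.85 × 0.3, A = 1.155 in², y = 0.15 in, Ī = 0.0086625 in⁴.
Centroid: ȳ = ΣA·y / ΣA = 2 in.
Transfer each piece to the centroidal x-axis using Ī + A·d² with d = y − 2:
  web: d = 0 in → contributes +2.9333 in⁴
  top flange (beyond web): d = 1.85 in → contributes +3.9617 in⁴
  bottom flange (beyond web): d = -1.85 in → contributes +3.9617 in⁴
Total I = 10.857 in⁴.
For the y-axis: x̄ = 4.125 in.
Repeating about the centroidal y-axis gives I_y = 14.089 in⁴.
Polar second moment: J = I_x + I_y = 24.946 in⁴.

J ≈ 24.9 in⁴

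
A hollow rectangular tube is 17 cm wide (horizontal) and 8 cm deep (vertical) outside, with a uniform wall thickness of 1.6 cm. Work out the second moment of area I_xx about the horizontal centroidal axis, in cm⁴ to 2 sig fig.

I_xx ≈ 600 cm⁴

Split into non-overlapping primitives; take the origin at the lower-left of the bounding box.
Outer rectangle: 17 × 8, A = 136 cm², y = 4 cm, Ī = 725.3 cm⁴.
Inner void (subtracted): 13.8 × 4.8, A = 66.24 cm², y = 4 cm, Ī = 127.2 cm⁴.
By symmetry the centroid is at mid-height, ȳ = 4 cm.
All pieces are centred on the horizontal centroidal axis, so I = ΣĪ (holes subtracted) = 598.2 cm⁴.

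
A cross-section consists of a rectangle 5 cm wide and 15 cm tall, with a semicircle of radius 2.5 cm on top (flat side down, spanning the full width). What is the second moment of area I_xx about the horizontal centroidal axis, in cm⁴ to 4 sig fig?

Split into non-overlapping primitives; take the origin at the lower-left of the bounding box.
Rectangular body: 5 × 15, A = 75 cm², y = 7.5 cm, Ī = 1406.25 cm⁴.
Semicircular cap: semicircle r = 2.5, A = 9.81748 cm², y = 16.061 cm, Ī = 4.28738 cm⁴.
Centroid: ȳ = ΣA·y / ΣA = 8.49092 cm.
Transfer each piece to the horizontal centroidal axis using Ī + A·d² with d = y − 8.49092:
  rectangular body: d = -0.990925 cm → contributes +1479.89 cm⁴
  semicircular cap: d = 7.57011 cm → contributes +566.893 cm⁴
Total I = 2046.79 cm⁴.

I_xx ≈ 2047 cm⁴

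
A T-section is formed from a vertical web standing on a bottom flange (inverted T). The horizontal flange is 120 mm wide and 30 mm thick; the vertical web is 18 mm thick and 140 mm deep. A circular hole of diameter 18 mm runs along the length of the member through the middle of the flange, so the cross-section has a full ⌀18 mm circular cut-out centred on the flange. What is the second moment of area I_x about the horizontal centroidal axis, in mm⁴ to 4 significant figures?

Split into non-overlapping primitives; take the origin at the lower-left of the bounding box.
Flange: 120 × 30, A = 3 600 mm², y = 15 mm, Ī = 270 000 mm⁴.
Web: 18 × 140, A = 2 520 mm², y = 100 mm, Ī = 4 116 000 mm⁴.
Hole (subtracted): ⌀18, A = 254.469 mm², y = 15 mm, Ī = 5 153 mm⁴.
Centroid: ȳ = ΣA·y / ΣA = 51.5184 mm.
Transfer each piece to the horizontal centroidal axis using Ī + A·d² with d = y − 51.5184:
  flange: d = -36.5184 mm → contributes +5 070 945 mm⁴
  web: d = 48.4816 mm → contributes +10 039 165 mm⁴
  hole: d = -36.5184 mm → contributes −344 512 mm⁴
Total I = 14 765 599 mm⁴.

I_x ≈ 1.477 × 10⁷ mm⁴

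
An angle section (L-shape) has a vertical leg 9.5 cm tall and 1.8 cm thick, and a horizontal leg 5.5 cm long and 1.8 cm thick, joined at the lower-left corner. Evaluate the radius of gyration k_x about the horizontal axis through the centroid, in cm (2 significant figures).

Treat the section as a set of non-overlapping primitives; coordinates are from the bounding-box lower-left.
Vertical leg: 1.8 × 9.5, A = 17.1 cm², y = 4.75 cm, Ī = 128.6 cm⁴.
Horizontal leg (remainder): 3.7 × 1.8, A = 6.66 cm², y = 0.9 cm, Ī = 1.798 cm⁴.
Centroid: ȳ = ΣA·y / ΣA = 3.671 cm.
Transfer each piece to the horizontal axis through the centroid using Ī + A·d² with d = y − 3.671:
  vertical leg: d = 1.079 cm → contributes +148.5 cm⁴
  horizontal leg (remainder): d = -2.771 cm → contributes +52.93 cm⁴
Total I = 201.5 cm⁴.
Radius of gyration: k = √(I/A) = √(201.5 / 23.76) = 2.912 cm.

k_x ≈ 2.9 cm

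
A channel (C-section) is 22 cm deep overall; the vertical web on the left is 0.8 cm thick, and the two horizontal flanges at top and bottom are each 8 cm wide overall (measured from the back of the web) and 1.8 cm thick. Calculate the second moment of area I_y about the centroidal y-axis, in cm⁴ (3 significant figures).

I_y ≈ 281 cm⁴

Decompose the section into non-overlapping parts with the origin at the bottom-left of its bounding rectangle.
Web: 0.8 × 22, A = 17.6 cm², x = 0.4 cm, Ī = 0.93867 cm⁴.
Top flange (beyond web): 7.2 × 1.8, A = 12.96 cm², x = 4.4 cm, Ī = 55.987 cm⁴.
Bottom flange (beyond web): 7.2 × 1.8, A = 12.96 cm², x = 4.4 cm, Ī = 55.987 cm⁴.
Centroid: x̄ = ΣA·x / ΣA = 2.7824 cm.
Transfer each piece to the centroidal y-axis using Ī + A·d² with d = x − 2.7824:
  web: d = -2.3824 cm → contributes +100.83 cm⁴
  top flange (beyond web): d = 1.6176 cm → contributes +89.901 cm⁴
  bottom flange (beyond web): d = 1.6176 cm → contributes +89.901 cm⁴
Total I = 280.63 cm⁴.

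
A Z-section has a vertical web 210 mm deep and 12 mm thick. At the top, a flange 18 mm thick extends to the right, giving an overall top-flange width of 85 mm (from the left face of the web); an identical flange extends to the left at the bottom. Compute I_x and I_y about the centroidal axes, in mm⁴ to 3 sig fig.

I_x ≈ 3.36 × 10⁷ mm⁴, I_y ≈ 5.94 × 10⁶ mm⁴

Break the section into simple shapes (no overlaps), measuring from the bottom-left corner of the bounding box.
Web: 12 × 210, A = 2 520 mm², y = 105 mm, Ī = 9 261 000 mm⁴.
Top flange (beyond web): 73 × 18, A = 1 314 mm², y = 201 mm, Ī = 35 478 mm⁴.
Bottom flange (beyond web): 73 × 18, A = 1 314 mm², y = 9 mm, Ī = 35 478 mm⁴.
Centroid: ȳ = ΣA·y / ΣA = 105 mm.
Transfer each piece to the centroidal x-axis using Ī + A·d² with d = y − 105:
  web: d = 0 mm → contributes +9 261 000 mm⁴
  top flange (beyond web): d = 96 mm → contributes +12 145 302 mm⁴
  bottom flange (beyond web): d = -96 mm → contributes +12 145 302 mm⁴
Total I = 33 551 604 mm⁴.
For the y-axis: x̄ = 79 mm.
Repeating about the centroidal y-axis gives I_y = 5 944 116 mm⁴.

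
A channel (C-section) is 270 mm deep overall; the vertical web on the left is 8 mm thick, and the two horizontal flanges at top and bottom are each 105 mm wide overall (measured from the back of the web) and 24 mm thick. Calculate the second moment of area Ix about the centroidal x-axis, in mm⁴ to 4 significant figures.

Split into non-overlapping primitives; take the origin at the lower-left of the bounding box.
Web: 8 × 270, A = 2 160 mm², y = 135 mm, Ī = 13 122 000 mm⁴.
Top flange (beyond web): 97 × 24, A = 2 328 mm², y = 258 mm, Ī = 111 744 mm⁴.
Bottom flange (beyond web): 97 × 24, A = 2 328 mm², y = 12 mm, Ī = 111 744 mm⁴.
By symmetry the centroid is at mid-height, ȳ = 135 mm.
Transfer each piece to the centroidal x-axis using Ī + A·d² with d = y − 135:
  web: d = 0 mm → contributes +13 122 000 mm⁴
  top flange (beyond web): d = 123 mm → contributes +35 332 056 mm⁴
  bottom flange (beyond web): d = -123 mm → contributes +35 332 056 mm⁴
Total I = 83 786 112 mm⁴.

Ix ≈ 8.379 × 10⁷ mm⁴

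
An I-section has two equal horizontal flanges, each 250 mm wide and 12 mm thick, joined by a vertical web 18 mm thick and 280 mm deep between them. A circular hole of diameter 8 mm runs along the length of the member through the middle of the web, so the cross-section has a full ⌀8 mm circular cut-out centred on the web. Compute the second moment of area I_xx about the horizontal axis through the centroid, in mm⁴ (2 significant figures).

I_xx ≈ 1.6 × 10⁸ mm⁴

Decompose the section into non-overlapping parts with the origin at the bottom-left of its bounding rectangle.
Bottom flange: 250 × 12, A = 3 000 mm², y = 6 mm, Ī = 36 000 mm⁴.
Web: 18 × 280, A = 5 040 mm², y = 152 mm, Ī = 32 928 000 mm⁴.
Top flange: 250 × 12, A = 3 000 mm², y = 298 mm, Ī = 36 000 mm⁴.
Hole (subtracted): ⌀8, A = 50.27 mm², y = 152 mm, Ī = 201.1 mm⁴.
By symmetry the centroid is at mid-height, ȳ = 152 mm.
Transfer each piece to the horizontal axis through the centroid using Ī + A·d² with d = y − 152:
  bottom flange: d = -146 mm → contributes +63 984 000 mm⁴
  web: d = 0 mm → contributes +32 928 000 mm⁴
  top flange: d = 146 mm → contributes +63 984 000 mm⁴
  hole: d = 0 mm → contributes −201.1 mm⁴
Total I = 160 895 799 mm⁴.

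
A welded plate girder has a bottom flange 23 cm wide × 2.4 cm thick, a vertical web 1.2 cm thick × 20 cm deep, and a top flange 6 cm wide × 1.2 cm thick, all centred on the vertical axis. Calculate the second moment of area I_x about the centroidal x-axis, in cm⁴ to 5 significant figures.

Split into non-overlapping primitives; take the origin at the lower-left of the bounding box.
Bottom plate: 23 × 2.4, A = 55.2 cm², y = 1.2 cm, Ī = 26.496 cm⁴.
Web plate: 1.2 × 20, A = 24 cm², y = 12.4 cm, Ī = 800 cm⁴.
Top plate: 6 × 1.2, A = 7.2 cm², y = 23 cm, Ī = 0.864 cm⁴.
Centroid: ȳ = ΣA·y / ΣA = 6.127778 cm.
Transfer each piece to the centroidal x-axis using Ī + A·d² with d = y − 6.127778:
  bottom plate: d = -4.927778 cm → contributes +1366.917 cm⁴
  web plate: d = 6.272222 cm → contributes +1744.179 cm⁴
  top plate: d = 16.87222 cm → contributes +2050.502 cm⁴
Total I = 5161.597 cm⁴.

I_x ≈ 5161.6 cm⁴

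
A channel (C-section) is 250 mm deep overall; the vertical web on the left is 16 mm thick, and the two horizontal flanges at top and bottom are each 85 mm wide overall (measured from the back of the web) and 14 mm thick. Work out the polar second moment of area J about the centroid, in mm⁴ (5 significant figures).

J ≈ 5.0971 × 10⁷ mm⁴

Decompose the section into non-overlapping parts with the origin at the bottom-left of its bounding rectangle.
Web: 16 × 250, A = 4 000 mm², y = 125 mm, Ī = 20 833 333 mm⁴.
Top flange (beyond web): 69 × 14, A = 966 mm², y = 243 mm, Ī = 15 778 mm⁴.
Bottom flange (beyond web): 69 × 14, A = 966 mm², y = 7 mm, Ī = 15 778 mm⁴.
By symmetry the centroid is at mid-height, ȳ = 125 mm.
Transfer each piece to the centroidal x-axis using Ī + A·d² with d = y − 125:
  web: d = 0 mm → contributes +20 833 333 mm⁴
  top flange (beyond web): d = 118 mm → contributes +13 466 362 mm⁴
  bottom flange (beyond web): d = -118 mm → contributes +13 466 362 mm⁴
Total I = 47 766 057 mm⁴.
For the y-axis: x̄ = 21.84187 mm.
Repeating about the centroidal y-axis gives I_y = 3 204 973 mm⁴.
Polar second moment: J = I_x + I_y = 50 971 030 mm⁴.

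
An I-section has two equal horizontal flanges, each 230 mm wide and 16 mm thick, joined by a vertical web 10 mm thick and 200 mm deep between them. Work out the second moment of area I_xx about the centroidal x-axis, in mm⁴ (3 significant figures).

Break the section into simple shapes (no overlaps), measuring from the bottom-left corner of the bounding box.
Bottom flange: 230 × 16, A = 3 680 mm², y = 8 mm, Ī = 78 507 mm⁴.
Web: 10 × 200, A = 2 000 mm², y = 116 mm, Ī = 6 666 667 mm⁴.
Top flange: 230 × 16, A = 3 680 mm², y = 224 mm, Ī = 78 507 mm⁴.
By symmetry the centroid is at mid-height, ȳ = 116 mm.
Transfer each piece to the centroidal x-axis using Ī + A·d² with d = y − 116:
  bottom flange: d = -108 mm → contributes +43 002 027 mm⁴
  web: d = 0 mm → contributes +6 666 667 mm⁴
  top flange: d = 108 mm → contributes +43 002 027 mm⁴
Total I = 92 670 720 mm⁴.

I_xx ≈ 9.27 × 10⁷ mm⁴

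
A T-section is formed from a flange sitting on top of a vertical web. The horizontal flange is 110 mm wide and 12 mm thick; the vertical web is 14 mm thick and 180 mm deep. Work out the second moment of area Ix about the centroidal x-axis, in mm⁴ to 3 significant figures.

Ix ≈ 1.48 × 10⁷ mm⁴

Break the section into simple shapes (no overlaps), measuring from the bottom-left corner of the bounding box.
Flange: 110 × 12, A = 1 320 mm², y = 186 mm, Ī = 15 840 mm⁴.
Web: 14 × 180, A = 2 520 mm², y = 90 mm, Ī = 6 804 000 mm⁴.
Centroid: ȳ = ΣA·y / ΣA = 123 mm.
Transfer each piece to the centroidal x-axis using Ī + A·d² with d = y − 123:
  flange: d = 63 mm → contributes +5 254 920 mm⁴
  web: d = -33 mm → contributes +9 548 280 mm⁴
Total I = 14 803 200 mm⁴.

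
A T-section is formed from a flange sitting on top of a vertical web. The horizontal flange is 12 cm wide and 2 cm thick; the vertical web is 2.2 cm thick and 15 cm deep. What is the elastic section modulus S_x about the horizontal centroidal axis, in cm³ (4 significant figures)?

Split into non-overlapping primitives; take the origin at the lower-left of the bounding box.
Flange: 12 × 2, A = 24 cm², y = 16 cm, Ī = 8 cm⁴.
Web: 2.2 × 15, A = 33 cm², y = 7.5 cm, Ī = 618.75 cm⁴.
Centroid: ȳ = ΣA·y / ΣA = 11.0789 cm.
Transfer each piece to the horizontal centroidal axis using Ī + A·d² with d = y − 11.0789:
  flange: d = 4.92105 cm → contributes +589.202 cm⁴
  web: d = -3.57895 cm → contributes +1041.44 cm⁴
Total I = 1630.64 cm⁴.
Extreme fibre distance c = 11.0789 cm; S = I/c = 147.184 cm³.

S_x ≈ 147.2 cm³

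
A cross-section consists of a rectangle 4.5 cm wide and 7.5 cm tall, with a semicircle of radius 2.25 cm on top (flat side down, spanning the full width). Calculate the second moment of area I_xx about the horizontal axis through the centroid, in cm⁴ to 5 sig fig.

I_xx ≈ 303.48 cm⁴

Treat the section as a set of non-overlapping primitives; coordinates are from the bounding-box lower-left.
Rectangular body: 4.5 × 7.5, A = 33.75 cm², y = 3.75 cm, Ī = 158.2031 cm⁴.
Semicircular cap: semicircle r = 2.25, A = 7.952156 cm², y = 8.45493 cm, Ī = 2.812951 cm⁴.
Centroid: ȳ = ΣA·y / ΣA = 4.64718 cm.
Transfer each piece to the horizontal axis through the centroid using Ī + A·d² with d = y − 4.64718:
  rectangular body: d = -0.8971799 cm → contributes +185.3696 cm⁴
  semicircular cap: d = 3.80775 cm → contributes +118.1109 cm⁴
Total I = 303.4805 cm⁴.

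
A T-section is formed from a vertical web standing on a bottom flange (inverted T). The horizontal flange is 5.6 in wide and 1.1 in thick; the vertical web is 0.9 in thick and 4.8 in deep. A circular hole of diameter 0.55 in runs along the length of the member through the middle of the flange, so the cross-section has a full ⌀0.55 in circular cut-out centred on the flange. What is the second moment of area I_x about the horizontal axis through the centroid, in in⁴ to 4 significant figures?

Break the section into simple shapes (no overlaps), measuring from the bottom-left corner of the bounding box.
Flange: 5.6 × 1.1, A = 6.16 in², y = 0.55 in, Ī = 0.621133 in⁴.
Web: 0.9 × 4.8, A = 4.32 in², y = 3.5 in, Ī = 8.2944 in⁴.
Hole (subtracted): ⌀0.55, A = 0.237583 in², y = 0.55 in, Ī = 0.0044918 in⁴.
Centroid: ȳ = ΣA·y / ΣA = 1.79424 in.
Transfer each piece to the horizontal axis through the centroid using Ī + A·d² with d = y − 1.79424:
  flange: d = -1.24424 in → contributes +10.1576 in⁴
  web: d = 1.70576 in → contributes +20.864 in⁴
  hole: d = -1.24424 in → contributes −0.3723 in⁴
Total I = 30.6493 in⁴.

I_x ≈ 30.65 in⁴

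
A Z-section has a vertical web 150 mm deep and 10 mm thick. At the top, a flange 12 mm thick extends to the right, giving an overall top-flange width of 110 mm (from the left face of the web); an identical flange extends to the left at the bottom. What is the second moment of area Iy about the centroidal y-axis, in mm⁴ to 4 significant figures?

Break the section into simple shapes (no overlaps), measuring from the bottom-left corner of the bounding box.
Web: 10 × 150, A = 1 500 mm², x = 105 mm, Ī = 12 500 mm⁴.
Top flange (beyond web): 100 × 12, A = 1 200 mm², x = 160 mm, Ī = 1 000 000 mm⁴.
Bottom flange (beyond web): 100 × 12, A = 1 200 mm², x = 50 mm, Ī = 1 000 000 mm⁴.
Centroid: x̄ = ΣA·x / ΣA = 105 mm.
Transfer each piece to the centroidal y-axis using Ī + A·d² with d = x − 105:
  web: d = 0 mm → contributes +12 500 mm⁴
  top flange (beyond web): d = 55 mm → contributes +4 630 000 mm⁴
  bottom flange (beyond web): d = -55 mm → contributes +4 630 000 mm⁴
Total I = 9 272 500 mm⁴.

Iy ≈ 9.273 × 10⁶ mm⁴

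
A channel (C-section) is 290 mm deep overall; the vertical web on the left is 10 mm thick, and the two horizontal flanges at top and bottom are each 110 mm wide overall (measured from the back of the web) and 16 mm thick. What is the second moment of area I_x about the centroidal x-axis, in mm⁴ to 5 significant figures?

Split into non-overlapping primitives; take the origin at the lower-left of the bounding box.
Web: 10 × 290, A = 2 900 mm², y = 145 mm, Ī = 20 324 167 mm⁴.
Top flange (beyond web): 100 × 16, A = 1 600 mm², y = 282 mm, Ī = 34133.33 mm⁴.
Bottom flange (beyond web): 100 × 16, A = 1 600 mm², y = 8 mm, Ī = 34133.33 mm⁴.
By symmetry the centroid is at mid-height, ȳ = 145 mm.
Transfer each piece to the centroidal x-axis using Ī + A·d² with d = y − 145:
  web: d = 0 mm → contributes +20 324 167 mm⁴
  top flange (beyond web): d = 137 mm → contributes +30 064 533 mm⁴
  bottom flange (beyond web): d = -137 mm → contributes +30 064 533 mm⁴
Total I = 80 453 233 mm⁴.

I_x ≈ 8.0453 × 10⁷ mm⁴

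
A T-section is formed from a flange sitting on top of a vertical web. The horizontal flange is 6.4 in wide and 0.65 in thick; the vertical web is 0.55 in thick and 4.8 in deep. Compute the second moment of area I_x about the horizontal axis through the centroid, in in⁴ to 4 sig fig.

Break the section into simple shapes (no overlaps), measuring from the bottom-left corner of the bounding box.
Flange: 6.4 × 0.65, A = 4.16 in², y = 5.125 in, Ī = 0.146467 in⁴.
Web: 0.55 × 4.8, A = 2.64 in², y = 2.4 in, Ī = 5.0688 in⁴.
Centroid: ȳ = ΣA·y / ΣA = 4.06706 in.
Transfer each piece to the horizontal axis through the centroid using Ī + A·d² with d = y − 4.06706:
  flange: d = 1.05794 in → contributes +4.8025 in⁴
  web: d = -1.66706 in → contributes +12.4056 in⁴
Total I = 17.2081 in⁴.

I_x ≈ 17.21 in⁴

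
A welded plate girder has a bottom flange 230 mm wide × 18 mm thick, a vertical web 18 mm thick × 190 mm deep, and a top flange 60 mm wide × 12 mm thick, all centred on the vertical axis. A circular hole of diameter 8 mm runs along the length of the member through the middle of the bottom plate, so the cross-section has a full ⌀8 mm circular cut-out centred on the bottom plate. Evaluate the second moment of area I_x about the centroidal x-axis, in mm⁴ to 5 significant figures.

Break the section into simple shapes (no overlaps), measuring from the bottom-left corner of the bounding box.
Bottom plate: 230 × 18, A = 4 140 mm², y = 9 mm, Ī = 111 780 mm⁴.
Web plate: 18 × 190, A = 3 420 mm², y = 113 mm, Ī = 10 288 500 mm⁴.
Top plate: 60 × 12, A = 720 mm², y = 214 mm, Ī = 8 640 mm⁴.
Hole (subtracted): ⌀8, A = 50.26548 mm², y = 9 mm, Ī = 201.0619 mm⁴.
Centroid: ȳ = ΣA·y / ΣA = 70.15386 mm.
Transfer each piece to the centroidal x-axis using Ī + A·d² with d = y − 70.15386:
  bottom plate: d = -61.15386 mm → contributes +15 594 528 mm⁴
  web plate: d = 42.84614 mm → contributes +16 566 909 mm⁴
  top plate: d = 143.8461 mm → contributes +14 906 673 mm⁴
  hole: d = -61.15386 mm → contributes −188183.6 mm⁴
Total I = 46 879 926 mm⁴.

I_x ≈ 4.6880 × 10⁷ mm⁴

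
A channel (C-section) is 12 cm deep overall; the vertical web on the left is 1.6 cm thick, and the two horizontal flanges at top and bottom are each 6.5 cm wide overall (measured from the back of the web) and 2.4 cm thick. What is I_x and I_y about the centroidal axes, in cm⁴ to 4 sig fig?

I_x ≈ 783.6 cm⁴, I_y ≈ 162.8 cm⁴

Decompose the section into non-overlapping parts with the origin at the bottom-left of its bounding rectangle.
Web: 1.6 × 12, A = 19.2 cm², y = 6 cm, Ī = 230.4 cm⁴.
Top flange (beyond web): 4.9 × 2.4, A = 11.76 cm², y = 10.8 cm, Ī = 5.6448 cm⁴.
Bottom flange (beyond web): 4.9 × 2.4, A = 11.76 cm², y = 1.2 cm, Ī = 5.6448 cm⁴.
By symmetry the centroid is at mid-height, ȳ = 6 cm.
Transfer each piece to the centroidal x-axis using Ī + A·d² with d = y − 6:
  web: d = 0 cm → contributes +230.4 cm⁴
  top flange (beyond web): d = 4.8 cm → contributes +276.595 cm⁴
  bottom flange (beyond web): d = -4.8 cm → contributes +276.595 cm⁴
Total I = 783.59 cm⁴.
For the y-axis: x̄ = 2.58933 cm.
Repeating about the centroidal y-axis gives I_y = 162.81 cm⁴.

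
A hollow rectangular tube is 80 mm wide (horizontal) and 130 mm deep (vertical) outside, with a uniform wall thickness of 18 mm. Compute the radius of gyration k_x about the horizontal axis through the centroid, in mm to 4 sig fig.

Treat the section as a set of non-overlapping primitives; coordinates are from the bounding-box lower-left.
Outer rectangle: 80 × 130, A = 10 400 mm², y = 65 mm, Ī = 14 646 667 mm⁴.
Inner void (subtracted): 44 × 94, A = 4 136 mm², y = 65 mm, Ī = 3 045 475 mm⁴.
By symmetry the centroid is at mid-height, ȳ = 65 mm.
All pieces are centred on the horizontal axis through the centroid, so I = ΣĪ (holes subtracted) = 11 601 192 mm⁴.
Radius of gyration: k = √(I/A) = √(11 601 192 / 6 264) = 43.0354 mm.

k_x ≈ 43.04 mm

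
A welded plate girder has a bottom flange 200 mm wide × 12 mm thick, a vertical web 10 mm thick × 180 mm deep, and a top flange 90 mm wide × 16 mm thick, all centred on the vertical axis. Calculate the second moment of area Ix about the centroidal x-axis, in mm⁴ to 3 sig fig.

Split into non-overlapping primitives; take the origin at the lower-left of the bounding box.
Bottom plate: 200 × 12, A = 2 400 mm², y = 6 mm, Ī = 28 800 mm⁴.
Web plate: 10 × 180, A = 1 800 mm², y = 102 mm, Ī = 4 860 000 mm⁴.
Top plate: 90 × 16, A = 1 440 mm², y = 200 mm, Ī = 30 720 mm⁴.
Centroid: ȳ = ΣA·y / ΣA = 86.17 mm.
Transfer each piece to the centroidal x-axis using Ī + A·d² with d = y − 86.17:
  bottom plate: d = -80.17 mm → contributes +15 454 231 mm⁴
  web plate: d = 15.83 mm → contributes +5 311 048 mm⁴
  top plate: d = 113.83 mm → contributes +18 689 117 mm⁴
Total I = 39 454 397 mm⁴.

Ix ≈ 3.95 × 10⁷ mm⁴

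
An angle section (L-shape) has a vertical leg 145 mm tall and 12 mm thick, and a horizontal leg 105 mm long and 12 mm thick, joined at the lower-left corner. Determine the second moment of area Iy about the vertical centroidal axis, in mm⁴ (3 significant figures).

Iy ≈ 2.70 × 10⁶ mm⁴

Split into non-overlapping primitives; take the origin at the lower-left of the bounding box.
Vertical leg: 12 × 145, A = 1 740 mm², x = 6 mm, Ī = 20 880 mm⁴.
Horizontal leg (remainder): 93 × 12, A = 1 116 mm², x = 58.5 mm, Ī = 804 357 mm⁴.
Centroid: x̄ = ΣA·x / ΣA = 26.515 mm.
Transfer each piece to the vertical centroidal axis using Ī + A·d² with d = x − 26.515:
  vertical leg: d = -20.515 mm → contributes +753 164 mm⁴
  horizontal leg (remainder): d = 31.985 mm → contributes +1 946 091 mm⁴
Total I = 2 699 255 mm⁴.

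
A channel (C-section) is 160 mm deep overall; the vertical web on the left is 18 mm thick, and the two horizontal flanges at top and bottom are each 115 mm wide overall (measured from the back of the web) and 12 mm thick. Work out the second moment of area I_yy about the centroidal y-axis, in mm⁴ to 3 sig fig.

Decompose the section into non-overlapping parts with the origin at the bottom-left of its bounding rectangle.
Web: 18 × 160, A = 2 880 mm², x = 9 mm, Ī = 77 760 mm⁴.
Top flange (beyond web): 97 × 12, A = 1 164 mm², x = 66.5 mm, Ī = 912 673 mm⁴.
Bottom flange (beyond web): 97 × 12, A = 1 164 mm², x = 66.5 mm, Ī = 912 673 mm⁴.
Centroid: x̄ = ΣA·x / ΣA = 34.703 mm.
Transfer each piece to the centroidal y-axis using Ī + A·d² with d = x − 34.703:
  web: d = -25.703 mm → contributes +1 980 381 mm⁴
  top flange (beyond web): d = 31.797 mm → contributes +2 089 552 mm⁴
  bottom flange (beyond web): d = 31.797 mm → contributes +2 089 552 mm⁴
Total I = 6 159 484 mm⁴.

I_yy ≈ 6.16 × 10⁶ mm⁴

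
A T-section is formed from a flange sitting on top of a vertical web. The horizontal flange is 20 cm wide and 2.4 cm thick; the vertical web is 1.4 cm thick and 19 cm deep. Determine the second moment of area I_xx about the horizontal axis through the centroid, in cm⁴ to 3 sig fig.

Treat the section as a set of non-overlapping primitives; coordinates are from the bounding-box lower-left.
Flange: 20 × 2.4, A = 48 cm², y = 20.2 cm, Ī = 23.04 cm⁴.
Web: 1.4 × 19, A = 26.6 cm², y = 9.5 cm, Ī = 800.22 cm⁴.
Centroid: ȳ = ΣA·y / ΣA = 16.385 cm.
Transfer each piece to the horizontal axis through the centroid using Ī + A·d² with d = y − 16.385:
  flange: d = 3.8153 cm → contributes +721.75 cm⁴
  web: d = -6.8847 cm → contributes +2 061 cm⁴
Total I = 2782.8 cm⁴.

I_xx ≈ 2780 cm⁴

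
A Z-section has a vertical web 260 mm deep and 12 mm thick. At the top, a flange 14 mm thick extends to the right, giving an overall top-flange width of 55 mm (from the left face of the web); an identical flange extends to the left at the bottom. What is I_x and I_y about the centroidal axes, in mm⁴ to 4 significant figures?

I_x ≈ 3.581 × 10⁷ mm⁴, I_y ≈ 1.133 × 10⁶ mm⁴

Split into non-overlapping primitives; take the origin at the lower-left of the bounding box.
Web: 12 × 260, A = 3 120 mm², y = 130 mm, Ī = 17 576 000 mm⁴.
Top flange (beyond web): 43 × 14, A = 602 mm², y = 253 mm, Ī = 9832.67 mm⁴.
Bottom flange (beyond web): 43 × 14, A = 602 mm², y = 7 mm, Ī = 9832.67 mm⁴.
Centroid: ȳ = ΣA·y / ΣA = 130 mm.
Transfer each piece to the centroidal x-axis using Ī + A·d² with d = y − 130:
  web: d = 0 mm → contributes +17 576 000 mm⁴
  top flange (beyond web): d = 123 mm → contributes +9 117 491 mm⁴
  bottom flange (beyond web): d = -123 mm → contributes +9 117 491 mm⁴
Total I = 35 810 981 mm⁴.
For the y-axis: x̄ = 49 mm.
Repeating about the centroidal y-axis gives I_y = 1 133 481 mm⁴.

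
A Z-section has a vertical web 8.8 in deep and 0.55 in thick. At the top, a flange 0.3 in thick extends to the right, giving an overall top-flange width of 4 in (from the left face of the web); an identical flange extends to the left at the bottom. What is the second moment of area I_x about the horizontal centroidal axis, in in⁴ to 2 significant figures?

Break the section into simple shapes (no overlaps), measuring from the bottom-left corner of the bounding box.
Web: 0.55 × 8.8, A = 4.84 in², y = 4.4 in, Ī = 31.23 in⁴.
Top flange (beyond web): 3.45 × 0.3, A = 1.035 in², y = 8.65 in, Ī = 0.007763 in⁴.
Bottom flange (beyond web): 3.45 × 0.3, A = 1.035 in², y = 0.15 in, Ī = 0.007763 in⁴.
Centroid: ȳ = ΣA·y / ΣA = 4.4 in.
Transfer each piece to the horizontal centroidal axis using Ī + A·d² with d = y − 4.4:
  web: d = 0 in → contributes +31.23 in⁴
  top flange (beyond web): d = 4.25 in → contributes +18.7 in⁴
  bottom flange (beyond web): d = -4.25 in → contributes +18.7 in⁴
Total I = 68.64 in⁴.

I_x ≈ 69 in⁴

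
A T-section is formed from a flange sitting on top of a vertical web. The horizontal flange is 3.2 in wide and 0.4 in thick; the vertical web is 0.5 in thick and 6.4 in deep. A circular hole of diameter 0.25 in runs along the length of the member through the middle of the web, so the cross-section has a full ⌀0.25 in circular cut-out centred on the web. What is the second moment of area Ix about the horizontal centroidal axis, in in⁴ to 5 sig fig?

Break the section into simple shapes (no overlaps), measuring from the bottom-left corner of the bounding box.
Flange: 3.2 × 0.4, A = 1.28 in², y = 6.6 in, Ī = 0.01706667 in⁴.
Web: 0.5 × 6.4, A = 3.2 in², y = 3.2 in, Ī = 10.92267 in⁴.
Hole (subtracted): ⌀0.25, A = 0.04908739 in², y = 3.2 in, Ī = 0.0001917476 in⁴.
Centroid: ȳ = ΣA·y / ΣA = 4.18219 in.
Transfer each piece to the horizontal centroidal axis using Ī + A·d² with d = y − 4.18219:
  flange: d = 2.41781 in → contributes +7.499695 in⁴
  web: d = -0.9821904 in → contributes +14.0097 in⁴
  hole: d = -0.9821904 in → contributes −0.04754625 in⁴
Total I = 21.46185 in⁴.

Ix ≈ 21.462 in⁴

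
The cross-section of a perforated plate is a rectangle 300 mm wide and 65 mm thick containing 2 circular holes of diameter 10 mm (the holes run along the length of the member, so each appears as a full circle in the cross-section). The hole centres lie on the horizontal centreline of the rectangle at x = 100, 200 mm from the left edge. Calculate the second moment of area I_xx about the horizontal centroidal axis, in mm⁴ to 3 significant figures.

I_xx ≈ 6.86 × 10⁶ mm⁴

Break the section into simple shapes (no overlaps), measuring from the bottom-left corner of the bounding box.
Plate: 300 × 65, A = 19 500 mm², y = 32.5 mm, Ī = 6 865 625 mm⁴.
Hole 1 (subtracted): ⌀10, A = 78.54 mm², y = 32.5 mm, Ī = 490.87 mm⁴.
Hole 2 (subtracted): ⌀10, A = 78.54 mm², y = 32.5 mm, Ī = 490.87 mm⁴.
By symmetry the centroid is at mid-height, ȳ = 32.5 mm.
All pieces are centred on the horizontal centroidal axis, so I = ΣĪ (holes subtracted) = 6 864 643 mm⁴.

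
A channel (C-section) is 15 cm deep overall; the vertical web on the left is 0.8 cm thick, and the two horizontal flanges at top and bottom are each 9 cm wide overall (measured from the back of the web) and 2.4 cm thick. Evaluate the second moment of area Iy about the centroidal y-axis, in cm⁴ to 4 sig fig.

Break the section into simple shapes (no overlaps), measuring from the bottom-left corner of the bounding box.
Web: 0.8 × 15, A = 12 cm², x = 0.4 cm, Ī = 0.64 cm⁴.
Top flange (beyond web): 8.2 × 2.4, A = 19.68 cm², x = 4.9 cm, Ī = 110.274 cm⁴.
Bottom flange (beyond web): 8.2 × 2.4, A = 19.68 cm², x = 4.9 cm, Ī = 110.274 cm⁴.
Centroid: x̄ = ΣA·x / ΣA = 3.8486 cm.
Transfer each piece to the centroidal y-axis using Ī + A·d² with d = x − 3.8486:
  web: d = -3.4486 cm → contributes +143.354 cm⁴
  top flange (beyond web): d = 1.0514 cm → contributes +132.029 cm⁴
  bottom flange (beyond web): d = 1.0514 cm → contributes +132.029 cm⁴
Total I = 407.411 cm⁴.

Iy ≈ 407.4 cm⁴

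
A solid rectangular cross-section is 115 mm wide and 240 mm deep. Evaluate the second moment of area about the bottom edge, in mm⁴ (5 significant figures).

The section: 115 × 240, A = 27 600 mm², y = 120 mm, Ī = 132 480 000 mm⁴.
Transfer it to the base of the section using Ī + A·d² with d = y − 0:
  the section: d = 120 mm → contributes +529 920 000 mm⁴
Total I = 529 920 000 mm⁴.

I_base ≈ 5.2992 × 10⁸ mm⁴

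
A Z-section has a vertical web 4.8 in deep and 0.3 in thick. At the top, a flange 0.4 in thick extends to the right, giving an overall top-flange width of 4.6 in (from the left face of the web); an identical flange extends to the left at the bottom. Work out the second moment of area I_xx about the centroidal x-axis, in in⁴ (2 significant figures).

I_xx ≈ 19 in⁴

Decompose the section into non-overlapping parts with the origin at the bottom-left of its bounding rectangle.
Web: 0.3 × 4.8, A = 1.44 in², y = 2.4 in, Ī = 2.765 in⁴.
Top flange (beyond web): 4.3 × 0.4, A = 1.72 in², y = 4.6 in, Ī = 0.02293 in⁴.
Bottom flange (beyond web): 4.3 × 0.4, A = 1.72 in², y = 0.2 in, Ī = 0.02293 in⁴.
Centroid: ȳ = ΣA·y / ΣA = 2.4 in.
Transfer each piece to the centroidal x-axis using Ī + A·d² with d = y − 2.4:
  web: d = 0 in → contributes +2.765 in⁴
  top flange (beyond web): d = 2.2 in → contributes +8.348 in⁴
  bottom flange (beyond web): d = -2.2 in → contributes +8.348 in⁴
Total I = 19.46 in⁴.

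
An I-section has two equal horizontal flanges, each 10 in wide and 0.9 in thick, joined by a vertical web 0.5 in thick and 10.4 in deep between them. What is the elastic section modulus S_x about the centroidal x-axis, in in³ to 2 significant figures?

S_x ≈ 100 in³

Treat the section as a set of non-overlapping primitives; coordinates are from the bounding-box lower-left.
Bottom flange: 10 × 0.9, A = 9 in², y = 0.45 in, Ī = 0.6075 in⁴.
Web: 0.5 × 10.4, A = 5.2 in², y = 6.1 in, Ī = 46.87 in⁴.
Top flange: 10 × 0.9, A = 9 in², y = 11.75 in, Ī = 0.6075 in⁴.
By symmetry the centroid is at mid-height, ȳ = 6.1 in.
Transfer each piece to the centroidal x-axis using Ī + A·d² with d = y − 6.1:
  bottom flange: d = -5.65 in → contributes +287.9 in⁴
  web: d = 0 in → contributes +46.87 in⁴
  top flange: d = 5.65 in → contributes +287.9 in⁴
Total I = 622.7 in⁴.
Extreme fibre distance c = 6.1 in; S = I/c = 102.1 in³.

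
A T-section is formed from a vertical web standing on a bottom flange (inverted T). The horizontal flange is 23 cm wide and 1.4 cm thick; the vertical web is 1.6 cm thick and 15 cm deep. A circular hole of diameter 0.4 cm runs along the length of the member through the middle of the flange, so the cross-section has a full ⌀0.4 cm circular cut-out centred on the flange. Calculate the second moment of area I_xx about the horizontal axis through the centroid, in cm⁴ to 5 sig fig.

I_xx ≈ 1378.3 cm⁴

Break the section into simple shapes (no overlaps), measuring from the bottom-left corner of the bounding box.
Flange: 23 × 1.4, A = 32.2 cm², y = 0.7 cm, Ī = 5.259333 cm⁴.
Web: 1.6 × 15, A = 24 cm², y = 8.9 cm, Ī = 450 cm⁴.
Hole (subtracted): ⌀0.4, A = 0.1256637 cm², y = 0.7 cm, Ī = 0.001256637 cm⁴.
Centroid: ȳ = ΣA·y / ΣA = 4.209627 cm.
Transfer each piece to the horizontal axis through the centroid using Ī + A·d² with d = y − 4.209627:
  flange: d = -3.509627 cm → contributes +401.8822 cm⁴
  web: d = 4.690373 cm → contributes +977.9904 cm⁴
  hole: d = -3.509627 cm → contributes −1.549117 cm⁴
Total I = 1378.323 cm⁴.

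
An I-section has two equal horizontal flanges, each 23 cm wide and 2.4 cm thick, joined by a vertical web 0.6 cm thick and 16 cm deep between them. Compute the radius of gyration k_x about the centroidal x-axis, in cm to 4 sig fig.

Decompose the section into non-overlapping parts with the origin at the bottom-left of its bounding rectangle.
Bottom flange: 23 × 2.4, A = 55.2 cm², y = 1.2 cm, Ī = 26.496 cm⁴.
Web: 0.6 × 16, A = 9.6 cm², y = 10.4 cm, Ī = 204.8 cm⁴.
Top flange: 23 × 2.4, A = 55.2 cm², y = 19.6 cm, Ī = 26.496 cm⁴.
By symmetry the centroid is at mid-height, ȳ = 10.4 cm.
Transfer each piece to the centroidal x-axis using Ī + A·d² with d = y − 10.4:
  bottom flange: d = -9.2 cm → contributes +4698.62 cm⁴
  web: d = 0 cm → contributes +204.8 cm⁴
  top flange: d = 9.2 cm → contributes +4698.62 cm⁴
Total I = 9602.05 cm⁴.
Radius of gyration: k = √(I/A) = √(9602.05 / 120) = 8.94523 cm.

k_x ≈ 8.945 cm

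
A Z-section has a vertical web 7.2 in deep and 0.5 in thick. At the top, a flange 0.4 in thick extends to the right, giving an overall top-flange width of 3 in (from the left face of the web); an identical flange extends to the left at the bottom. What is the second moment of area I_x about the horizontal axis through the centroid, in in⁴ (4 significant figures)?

Treat the section as a set of non-overlapping primitives; coordinates are from the bounding-box lower-left.
Web: 0.5 × 7.2, A = 3.6 in², y = 3.6 in, Ī = 15.552 in⁴.
Top flange (beyond web): 2.5 × 0.4, A = 1 in², y = 7 in, Ī = 0.0133333 in⁴.
Bottom flange (beyond web): 2.5 × 0.4, A = 1 in², y = 0.2 in, Ī = 0.0133333 in⁴.
Centroid: ȳ = ΣA·y / ΣA = 3.6 in.
Transfer each piece to the horizontal axis through the centroid using Ī + A·d² with d = y − 3.6:
  web: d = 0 in → contributes +15.552 in⁴
  top flange (beyond web): d = 3.4 in → contributes +11.5733 in⁴
  bottom flange (beyond web): d = -3.4 in → contributes +11.5733 in⁴
Total I = 38.6987 in⁴.

I_x ≈ 38.70 in⁴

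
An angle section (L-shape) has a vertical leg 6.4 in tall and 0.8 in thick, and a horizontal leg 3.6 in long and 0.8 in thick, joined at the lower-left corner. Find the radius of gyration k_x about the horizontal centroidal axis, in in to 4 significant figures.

Split into non-overlapping primitives; take the origin at the lower-left of the bounding box.
Vertical leg: 0.8 × 6.4, A = 5.12 in², y = 3.2 in, Ī = 17.4763 in⁴.
Horizontal leg (remainder): 2.8 × 0.8, A = 2.24 in², y = 0.4 in, Ī = 0.119467 in⁴.
Centroid: ȳ = ΣA·y / ΣA = 2.34783 in.
Transfer each piece to the horizontal centroidal axis using Ī + A·d² with d = y − 2.34783:
  vertical leg: d = 0.852174 in → contributes +21.1944 in⁴
  horizontal leg (remainder): d = -1.94783 in → contributes +8.61809 in⁴
Total I = 29.8125 in⁴.
Radius of gyration: k = √(I/A) = √(29.8125 / 7.36) = 2.01261 in.

k_x ≈ 2.013 in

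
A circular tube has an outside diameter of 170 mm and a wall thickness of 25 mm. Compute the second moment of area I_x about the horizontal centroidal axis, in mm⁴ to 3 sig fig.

Split into non-overlapping primitives; take the origin at the lower-left of the bounding box.
Outer circle: ⌀170, A = 22 698 mm², y = 85 mm, Ī = 40 998 275 mm⁴.
Bore (subtracted): ⌀120, A = 11 310 mm², y = 85 mm, Ī = 10 178 760 mm⁴.
By symmetry the centroid is at mid-height, ȳ = 85 mm.
All pieces are centred on the horizontal centroidal axis, so I = ΣĪ (holes subtracted) = 30 819 515 mm⁴.

I_x ≈ 3.08 × 10⁷ mm⁴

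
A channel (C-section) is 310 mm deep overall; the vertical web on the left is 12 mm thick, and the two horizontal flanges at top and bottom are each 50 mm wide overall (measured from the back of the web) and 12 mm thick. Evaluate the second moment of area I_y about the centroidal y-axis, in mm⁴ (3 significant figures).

Treat the section as a set of non-overlapping primitives; coordinates are from the bounding-box lower-left.
Web: 12 × 310, A = 3 720 mm², x = 6 mm, Ī = 44 640 mm⁴.
Top flange (beyond web): 38 × 12, A = 456 mm², x = 31 mm, Ī = 54 872 mm⁴.
Bottom flange (beyond web): 38 × 12, A = 456 mm², x = 31 mm, Ī = 54 872 mm⁴.
Centroid: x̄ = ΣA·x / ΣA = 10.922 mm.
Transfer each piece to the centroidal y-axis using Ī + A·d² with d = x − 10.922:
  web: d = -4.9223 mm → contributes +134 771 mm⁴
  top flange (beyond web): d = 20.078 mm → contributes +238 692 mm⁴
  bottom flange (beyond web): d = 20.078 mm → contributes +238 692 mm⁴
Total I = 612 156 mm⁴.

I_y ≈ 6.12 × 10⁵ mm⁴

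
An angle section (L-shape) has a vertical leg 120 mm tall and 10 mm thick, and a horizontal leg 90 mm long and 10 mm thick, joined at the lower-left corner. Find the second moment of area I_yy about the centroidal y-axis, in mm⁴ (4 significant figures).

Split into non-overlapping primitives; take the origin at the lower-left of the bounding box.
Vertical leg: 10 × 120, A = 1 200 mm², x = 5 mm, Ī = 10 000 mm⁴.
Horizontal leg (remainder): 80 × 10, A = 800 mm², x = 50 mm, Ī = 426 667 mm⁴.
Centroid: x̄ = ΣA·x / ΣA = 23 mm.
Transfer each piece to the centroidal y-axis using Ī + A·d² with d = x − 23:
  vertical leg: d = -18 mm → contributes +398 800 mm⁴
  horizontal leg (remainder): d = 27 mm → contributes +1 009 867 mm⁴
Total I = 1 408 667 mm⁴.

I_yy ≈ 1.409 × 10⁶ mm⁴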